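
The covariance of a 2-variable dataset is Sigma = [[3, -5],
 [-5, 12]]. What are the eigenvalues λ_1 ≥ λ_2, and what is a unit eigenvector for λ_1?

Step 1 — characteristic polynomial of 2×2 Sigma:
  det(Sigma - λI) = λ² - trace · λ + det = 0.
  trace = 3 + 12 = 15, det = 3·12 - (-5)² = 11.
Step 2 — discriminant:
  Δ = trace² - 4·det = 225 - 44 = 181.
Step 3 — eigenvalues:
  λ = (trace ± √Δ)/2 = (15 ± 13.4536)/2,
  λ_1 = 14.2268,  λ_2 = 0.7732.

Step 4 — unit eigenvector for λ_1: solve (Sigma - λ_1 I)v = 0. First row:
  (3 - 14.2268)·v_x + (-5)·v_y = 0, i.e. (-11.2268)·v_x + (-5)·v_y = 0,
  so v ∝ (b, λ_1 - a) = (-5, 11.2268); multiply by -1 so the first entry is positive: u = (5, -11.2268).
  ||u|| = √((5)² + (-11.2268)²) = √(151.0413) ≈ 12.2899,
  v_1 = u/||u|| ≈ (0.4068, -0.9135) (||v_1|| = 1).

λ_1 = 14.2268,  λ_2 = 0.7732;  v_1 ≈ (0.4068, -0.9135)


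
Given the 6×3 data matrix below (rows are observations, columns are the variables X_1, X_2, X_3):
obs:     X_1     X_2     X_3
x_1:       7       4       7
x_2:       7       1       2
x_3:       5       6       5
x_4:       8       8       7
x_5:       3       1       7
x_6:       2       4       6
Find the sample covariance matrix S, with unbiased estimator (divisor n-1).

Step 1 — column means:
  mean(X_1) = (7 + 7 + 5 + 8 + 3 + 2) / 6 = 32/6 = 5.3333
  mean(X_2) = (4 + 1 + 6 + 8 + 1 + 4) / 6 = 24/6 = 4
  mean(X_3) = (7 + 2 + 5 + 7 + 7 + 6) / 6 = 34/6 = 5.6667

Step 2 — sample covariance S[i,j] = (1/(n-1)) · Σ_k (x_{k,i} - mean_i) · (x_{k,j} - mean_j), with n-1 = 5.
  S[X_1,X_1] = ((1.6667)·(1.6667) + (1.6667)·(1.6667) + (-0.3333)·(-0.3333) + (2.6667)·(2.6667) + (-2.3333)·(-2.3333) + (-3.3333)·(-3.3333)) / 5 = 29.3333/5 = 5.8667
  S[X_1,X_2] = ((1.6667)·(0) + (1.6667)·(-3) + (-0.3333)·(2) + (2.6667)·(4) + (-2.3333)·(-3) + (-3.3333)·(0)) / 5 = 12/5 = 2.4
  S[X_1,X_3] = ((1.6667)·(1.3333) + (1.6667)·(-3.6667) + (-0.3333)·(-0.6667) + (2.6667)·(1.3333) + (-2.3333)·(1.3333) + (-3.3333)·(0.3333)) / 5 = -4.3333/5 = -0.8667
  S[X_2,X_2] = ((0)·(0) + (-3)·(-3) + (2)·(2) + (4)·(4) + (-3)·(-3) + (0)·(0)) / 5 = 38/5 = 7.6
  S[X_2,X_3] = ((0)·(1.3333) + (-3)·(-3.6667) + (2)·(-0.6667) + (4)·(1.3333) + (-3)·(1.3333) + (0)·(0.3333)) / 5 = 11/5 = 2.2
  S[X_3,X_3] = ((1.3333)·(1.3333) + (-3.6667)·(-3.6667) + (-0.6667)·(-0.6667) + (1.3333)·(1.3333) + (1.3333)·(1.3333) + (0.3333)·(0.3333)) / 5 = 19.3333/5 = 3.8667

S is symmetric (S[j,i] = S[i,j]). Assembling:

S = [[5.8667, 2.4, -0.8667],
 [2.4, 7.6, 2.2],
 [-0.8667, 2.2, 3.8667]]


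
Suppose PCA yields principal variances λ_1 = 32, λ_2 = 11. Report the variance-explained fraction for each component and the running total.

Step 1 — total variance = trace(Sigma) = Σ λ_i = 32 + 11 = 43.

Step 2 — fraction explained by component i = λ_i / Σ λ:
  PC1: 32/43 = 0.7442
  PC2: 11/43 = 0.2558

Step 3 — cumulative fraction after k components = (λ_1 + ... + λ_k) / Σ λ:
  k = 1: 32/43 = 0.7442
  k = 2: (32 + 11)/43 = 43/43 = 1

Summary (fraction, with percent):

explained: PC1 0.7442 (74.42%), PC2 0.2558 (25.58%);  cumulative: 0.7442, 1


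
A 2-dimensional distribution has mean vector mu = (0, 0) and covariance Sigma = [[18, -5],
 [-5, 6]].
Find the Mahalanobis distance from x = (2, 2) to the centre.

Step 1 — centre the observation: (x - mu) = (2, 2).

Step 2 — invert Sigma. det(Sigma) = 18·6 - (-5)² = 83.
  Sigma^{-1} = (1/det) · [[d, -b], [-b, a]] = [[0.0723, 0.0602],
 [0.0602, 0.2169]].

Step 3 — form the quadratic (x - mu)^T · Sigma^{-1} · (x - mu):
  Sigma^{-1} · (x - mu) = (0.2651, 0.5542).
  (x - mu)^T · [Sigma^{-1} · (x - mu)] = (2)·(0.2651) + (2)·(0.5542) = 1.6386.

Step 4 — take square root: d = √(1.6386) ≈ 1.2801.

d(x, mu) = √(1.6386) ≈ 1.2801


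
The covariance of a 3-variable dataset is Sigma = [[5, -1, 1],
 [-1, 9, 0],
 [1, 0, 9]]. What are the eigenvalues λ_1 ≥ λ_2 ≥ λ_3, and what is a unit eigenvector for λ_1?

Step 1 — characteristic polynomial p(λ) = det(λI - Sigma) = λ³ - tr·λ² + c_1·λ - det, where tr = trace, c_1 = sum of the principal 2×2 minors, det = det(Sigma):
  tr = 5 + 9 + 9 = 23,
  c_1 = (5·9 - (-1)²) + (5·9 - (1)²) + (9·9 - (0)²) = 44 + 44 + 81 = 169,
  det = 5·(9·9 - (0)²) - (-1)·((-1)·9 - (0)·(1)) + (1)·((-1)·(0) - 9·(1)) = 5·(81) - (-1)·(-9) + (1)·(-9) = 387.
  So p(λ) = λ³ - 23λ² + 169λ - 387.
Step 2 — look for an integer root (rational root theorem: any rational root is an integer divisor of 387). Testing λ = 9:
  p(9) = 729 - 1863 + 1521 - 387 = 0  ✓
  Dividing out (λ - 9): p(λ) = (λ - 9)(λ² - 14λ + 43).
Step 3 — remaining eigenvalues from the quadratic λ² - 14λ + 43 = 0:
  Δ = 14² - 4·43 = 196 - 172 = 24,  λ = (14 ± √24)/2 = (14 ± 4.899)/2 ≈ 9.4495 or 4.5505.
  Sorted: λ_1 = 9.4495,  λ_2 = 9,  λ_3 = 4.5505  (check: sum = 23 = tr ✓).

Step 4 — unit eigenvector for λ_1 ≈ 9.4495: v spans the null space of (Sigma - λ_1 I), whose rows are
  r_1 = (-4.4495, -1, 1),  r_2 = (-1, -0.4495, 0),  r_3 = (1, 0, -0.4495).
  v is orthogonal to every row, so take v ∝ r_1 × r_2 = ((-1)·(0) - (1)·(-0.4495), (1)·(-1) - (-4.4495)·(0), (-4.4495)·(-0.4495) - (-1)·(-1)) ≈ (0.4495, -1, 1).
  Let u = (0.4495, -1, 1).
  ||u|| = √((0.4495)² + (-1)² + (1)²) = √(2.202) ≈ 1.4839,  v_1 = u/||u|| ≈ (0.3029, -0.6739, 0.6739) (||v_1|| = 1).

λ_1 = 9.4495,  λ_2 = 9,  λ_3 = 4.5505;  v_1 ≈ (0.3029, -0.6739, 0.6739)


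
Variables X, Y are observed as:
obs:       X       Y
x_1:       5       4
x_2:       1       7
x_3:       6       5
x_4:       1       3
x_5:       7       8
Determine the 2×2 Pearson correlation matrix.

Step 1 — column means:
  mean(X) = (5 + 1 + 6 + 1 + 7) / 5 = 20/5 = 4
  mean(Y) = (4 + 7 + 5 + 3 + 8) / 5 = 27/5 = 5.4

Step 2 — sample variances and covariances s[i,j] = (1/(n-1)) · Σ_k (x_{k,i} - mean_i) · (x_{k,j} - mean_j), with n-1 = 4:
  s[X,X] = ((1)·(1) + (-3)·(-3) + (2)·(2) + (-3)·(-3) + (3)·(3)) / 4 = 32/4 = 8
  s[X,Y] = ((1)·(-1.4) + (-3)·(1.6) + (2)·(-0.4) + (-3)·(-2.4) + (3)·(2.6)) / 4 = 8/4 = 2
  s[Y,Y] = ((-1.4)·(-1.4) + (1.6)·(1.6) + (-0.4)·(-0.4) + (-2.4)·(-2.4) + (2.6)·(2.6)) / 4 = 17.2/4 = 4.3
  Sample standard deviations s_i = √(s[i,i]):
  s(X) = √(8) = 2.8284
  s(Y) = √(4.3) = 2.0736

Step 3 — r_{ij} = s_{ij} / (s_i · s_j):
  r[X,X] = 1 (diagonal).
  r[X,Y] = 2 / (2.8284 · 2.0736) = 2 / 5.8652 = 0.341
  r[Y,Y] = 1 (diagonal).

R is symmetric with unit diagonal. Assembling:

R = [[1, 0.341],
 [0.341, 1]]


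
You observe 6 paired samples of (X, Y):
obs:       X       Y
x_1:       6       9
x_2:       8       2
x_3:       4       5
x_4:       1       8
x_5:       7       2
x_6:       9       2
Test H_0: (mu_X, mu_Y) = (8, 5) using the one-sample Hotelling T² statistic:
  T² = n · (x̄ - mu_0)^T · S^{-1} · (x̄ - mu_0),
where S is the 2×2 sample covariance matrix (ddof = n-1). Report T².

Step 1 — sample mean vector:
  mean(X) = (6 + 8 + 4 + 1 + 7 + 9) / 6 = 35/6 = 5.8333
  mean(Y) = (9 + 2 + 5 + 8 + 2 + 2) / 6 = 28/6 = 4.6667
  x̄ = (5.8333, 4.6667),  deviation x̄ - mu_0 = (5.8333, 4.6667) - (8, 5) = (-2.1667, -0.3333).

Step 2 — sample covariance matrix, S[i,j] = (1/(n-1)) · Σ_k (x_{k,i} - mean_i) · (x_{k,j} - mean_j), divisor n-1 = 5:
  S[X,X] = ((0.1667)·(0.1667) + (2.1667)·(2.1667) + (-1.8333)·(-1.8333) + (-4.8333)·(-4.8333) + (1.1667)·(1.1667) + (3.1667)·(3.1667)) / 5 = 42.8333/5 = 8.5667
  S[X,Y] = ((0.1667)·(4.3333) + (2.1667)·(-2.6667) + (-1.8333)·(0.3333) + (-4.8333)·(3.3333) + (1.1667)·(-2.6667) + (3.1667)·(-2.6667)) / 5 = -33.3333/5 = -6.6667
  S[Y,Y] = ((4.3333)·(4.3333) + (-2.6667)·(-2.6667) + (0.3333)·(0.3333) + (3.3333)·(3.3333) + (-2.6667)·(-2.6667) + (-2.6667)·(-2.6667)) / 5 = 51.3333/5 = 10.2667
  S = [[8.5667, -6.6667],
 [-6.6667, 10.2667]].

Step 3 — invert S. det(S) = 8.5667·10.2667 - (-6.6667)² = 43.5067.
  S^{-1} = (1/det) · [[d, -b], [-b, a]] = [[0.236, 0.1532],
 [0.1532, 0.1969]].

Step 4 — quadratic form (x̄ - mu_0)^T · S^{-1} · (x̄ - mu_0):
  S^{-1} · (x̄ - mu_0) = (-0.5624, -0.3976),
  (x̄ - mu_0)^T · [...] = (-2.1667)·(-0.5624) + (-0.3333)·(-0.3976) = 1.351.

Step 5 — scale by n: T² = 6 · 1.351 = 8.106.

T² ≈ 8.106


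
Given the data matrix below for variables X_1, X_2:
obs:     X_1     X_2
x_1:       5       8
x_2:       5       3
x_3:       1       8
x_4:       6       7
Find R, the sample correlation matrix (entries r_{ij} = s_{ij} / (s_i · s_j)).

Step 1 — column means:
  mean(X_1) = (5 + 5 + 1 + 6) / 4 = 17/4 = 4.25
  mean(X_2) = (8 + 3 + 8 + 7) / 4 = 26/4 = 6.5

Step 2 — sample variances and covariances s[i,j] = (1/(n-1)) · Σ_k (x_{k,i} - mean_i) · (x_{k,j} - mean_j), with n-1 = 3:
  s[X_1,X_1] = ((0.75)·(0.75) + (0.75)·(0.75) + (-3.25)·(-3.25) + (1.75)·(1.75)) / 3 = 14.75/3 = 4.9167
  s[X_1,X_2] = ((0.75)·(1.5) + (0.75)·(-3.5) + (-3.25)·(1.5) + (1.75)·(0.5)) / 3 = -5.5/3 = -1.8333
  s[X_2,X_2] = ((1.5)·(1.5) + (-3.5)·(-3.5) + (1.5)·(1.5) + (0.5)·(0.5)) / 3 = 17/3 = 5.6667
  Sample standard deviations s_i = √(s[i,i]):
  s(X_1) = √(4.9167) = 2.2174
  s(X_2) = √(5.6667) = 2.3805

Step 3 — r_{ij} = s_{ij} / (s_i · s_j):
  r[X_1,X_1] = 1 (diagonal).
  r[X_1,X_2] = -1.8333 / (2.2174 · 2.3805) = -1.8333 / 5.2784 = -0.3473
  r[X_2,X_2] = 1 (diagonal).

R is symmetric with unit diagonal. Assembling:

R = [[1, -0.3473],
 [-0.3473, 1]]


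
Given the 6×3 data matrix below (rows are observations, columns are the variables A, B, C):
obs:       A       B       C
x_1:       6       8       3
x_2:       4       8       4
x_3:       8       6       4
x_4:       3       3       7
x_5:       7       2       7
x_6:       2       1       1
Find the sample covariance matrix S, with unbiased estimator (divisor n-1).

Step 1 — column means:
  mean(A) = (6 + 4 + 8 + 3 + 7 + 2) / 6 = 30/6 = 5
  mean(B) = (8 + 8 + 6 + 3 + 2 + 1) / 6 = 28/6 = 4.6667
  mean(C) = (3 + 4 + 4 + 7 + 7 + 1) / 6 = 26/6 = 4.3333

Step 2 — sample covariance S[i,j] = (1/(n-1)) · Σ_k (x_{k,i} - mean_i) · (x_{k,j} - mean_j), with n-1 = 5.
  S[A,A] = ((1)·(1) + (-1)·(-1) + (3)·(3) + (-2)·(-2) + (2)·(2) + (-3)·(-3)) / 5 = 28/5 = 5.6
  S[A,B] = ((1)·(3.3333) + (-1)·(3.3333) + (3)·(1.3333) + (-2)·(-1.6667) + (2)·(-2.6667) + (-3)·(-3.6667)) / 5 = 13/5 = 2.6
  S[A,C] = ((1)·(-1.3333) + (-1)·(-0.3333) + (3)·(-0.3333) + (-2)·(2.6667) + (2)·(2.6667) + (-3)·(-3.3333)) / 5 = 8/5 = 1.6
  S[B,B] = ((3.3333)·(3.3333) + (3.3333)·(3.3333) + (1.3333)·(1.3333) + (-1.6667)·(-1.6667) + (-2.6667)·(-2.6667) + (-3.6667)·(-3.6667)) / 5 = 47.3333/5 = 9.4667
  S[B,C] = ((3.3333)·(-1.3333) + (3.3333)·(-0.3333) + (1.3333)·(-0.3333) + (-1.6667)·(2.6667) + (-2.6667)·(2.6667) + (-3.6667)·(-3.3333)) / 5 = -5.3333/5 = -1.0667
  S[C,C] = ((-1.3333)·(-1.3333) + (-0.3333)·(-0.3333) + (-0.3333)·(-0.3333) + (2.6667)·(2.6667) + (2.6667)·(2.6667) + (-3.3333)·(-3.3333)) / 5 = 27.3333/5 = 5.4667

S is symmetric (S[j,i] = S[i,j]). Assembling:

S = [[5.6, 2.6, 1.6],
 [2.6, 9.4667, -1.0667],
 [1.6, -1.0667, 5.4667]]


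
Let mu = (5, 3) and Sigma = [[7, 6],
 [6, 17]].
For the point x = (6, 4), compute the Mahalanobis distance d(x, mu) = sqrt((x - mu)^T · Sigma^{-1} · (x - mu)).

Step 1 — centre the observation: (x - mu) = (1, 1).

Step 2 — invert Sigma. det(Sigma) = 7·17 - (6)² = 83.
  Sigma^{-1} = (1/det) · [[d, -b], [-b, a]] = [[0.2048, -0.0723],
 [-0.0723, 0.0843]].

Step 3 — form the quadratic (x - mu)^T · Sigma^{-1} · (x - mu):
  Sigma^{-1} · (x - mu) = (0.1325, 0.012).
  (x - mu)^T · [Sigma^{-1} · (x - mu)] = (1)·(0.1325) + (1)·(0.012) = 0.1446.

Step 4 — take square root: d = √(0.1446) ≈ 0.3802.

d(x, mu) = √(0.1446) ≈ 0.3802


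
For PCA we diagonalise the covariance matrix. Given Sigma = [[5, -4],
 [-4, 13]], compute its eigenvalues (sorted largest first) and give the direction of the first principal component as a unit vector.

Step 1 — characteristic polynomial of 2×2 Sigma:
  det(Sigma - λI) = λ² - trace · λ + det = 0.
  trace = 5 + 13 = 18, det = 5·13 - (-4)² = 49.
Step 2 — discriminant:
  Δ = trace² - 4·det = 324 - 196 = 128.
Step 3 — eigenvalues:
  λ = (trace ± √Δ)/2 = (18 ± 11.3137)/2,
  λ_1 = 14.6569,  λ_2 = 3.3431.

Step 4 — unit eigenvector for λ_1: solve (Sigma - λ_1 I)v = 0. First row:
  (5 - 14.6569)·v_x + (-4)·v_y = 0, i.e. (-9.6569)·v_x + (-4)·v_y = 0,
  so v ∝ (b, λ_1 - a) = (-4, 9.6569); multiply by -1 so the first entry is positive: u = (4, -9.6569).
  ||u|| = √((4)² + (-9.6569)²) = √(109.2548) ≈ 10.4525,
  v_1 = u/||u|| ≈ (0.3827, -0.9239) (||v_1|| = 1).

λ_1 = 14.6569,  λ_2 = 3.3431;  v_1 ≈ (0.3827, -0.9239)


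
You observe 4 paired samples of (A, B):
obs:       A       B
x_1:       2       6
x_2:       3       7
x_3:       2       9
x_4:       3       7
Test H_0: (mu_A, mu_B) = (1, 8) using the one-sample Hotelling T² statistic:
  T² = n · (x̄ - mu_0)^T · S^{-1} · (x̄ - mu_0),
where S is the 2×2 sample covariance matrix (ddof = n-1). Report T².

Step 1 — sample mean vector:
  mean(A) = (2 + 3 + 2 + 3) / 4 = 10/4 = 2.5
  mean(B) = (6 + 7 + 9 + 7) / 4 = 29/4 = 7.25
  x̄ = (2.5, 7.25),  deviation x̄ - mu_0 = (2.5, 7.25) - (1, 8) = (1.5, -0.75).

Step 2 — sample covariance matrix, S[i,j] = (1/(n-1)) · Σ_k (x_{k,i} - mean_i) · (x_{k,j} - mean_j), divisor n-1 = 3:
  S[A,A] = ((-0.5)·(-0.5) + (0.5)·(0.5) + (-0.5)·(-0.5) + (0.5)·(0.5)) / 3 = 1/3 = 0.3333
  S[A,B] = ((-0.5)·(-1.25) + (0.5)·(-0.25) + (-0.5)·(1.75) + (0.5)·(-0.25)) / 3 = -0.5/3 = -0.1667
  S[B,B] = ((-1.25)·(-1.25) + (-0.25)·(-0.25) + (1.75)·(1.75) + (-0.25)·(-0.25)) / 3 = 4.75/3 = 1.5833
  S = [[0.3333, -0.1667],
 [-0.1667, 1.5833]].

Step 3 — invert S. det(S) = 0.3333·1.5833 - (-0.1667)² = 0.5.
  S^{-1} = (1/det) · [[d, -b], [-b, a]] = [[3.1667, 0.3333],
 [0.3333, 0.6667]].

Step 4 — quadratic form (x̄ - mu_0)^T · S^{-1} · (x̄ - mu_0):
  S^{-1} · (x̄ - mu_0) = (4.5, 0),
  (x̄ - mu_0)^T · [...] = (1.5)·(4.5) + (-0.75)·(0) = 6.75.

Step 5 — scale by n: T² = 4 · 6.75 = 27.

T² ≈ 27


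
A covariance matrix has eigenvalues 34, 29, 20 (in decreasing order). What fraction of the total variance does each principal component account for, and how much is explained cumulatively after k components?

Step 1 — total variance = trace(Sigma) = Σ λ_i = 34 + 29 + 20 = 83.

Step 2 — fraction explained by component i = λ_i / Σ λ:
  PC1: 34/83 = 0.4096
  PC2: 29/83 = 0.3494
  PC3: 20/83 = 0.241

Step 3 — cumulative fraction after k components = (λ_1 + ... + λ_k) / Σ λ:
  k = 1: 34/83 = 0.4096
  k = 2: (34 + 29)/83 = 63/83 = 0.759
  k = 3: (34 + 29 + 20)/83 = 83/83 = 1

Summary (fraction, with percent):

explained: PC1 0.4096 (40.96%), PC2 0.3494 (34.94%), PC3 0.241 (24.1%);  cumulative: 0.4096, 0.759, 1


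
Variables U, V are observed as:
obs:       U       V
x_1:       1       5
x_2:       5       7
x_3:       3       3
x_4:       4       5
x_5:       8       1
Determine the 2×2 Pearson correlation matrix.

Step 1 — column means:
  mean(U) = (1 + 5 + 3 + 4 + 8) / 5 = 21/5 = 4.2
  mean(V) = (5 + 7 + 3 + 5 + 1) / 5 = 21/5 = 4.2

Step 2 — sample variances and covariances s[i,j] = (1/(n-1)) · Σ_k (x_{k,i} - mean_i) · (x_{k,j} - mean_j), with n-1 = 4:
  s[U,U] = ((-3.2)·(-3.2) + (0.8)·(0.8) + (-1.2)·(-1.2) + (-0.2)·(-0.2) + (3.8)·(3.8)) / 4 = 26.8/4 = 6.7
  s[U,V] = ((-3.2)·(0.8) + (0.8)·(2.8) + (-1.2)·(-1.2) + (-0.2)·(0.8) + (3.8)·(-3.2)) / 4 = -11.2/4 = -2.8
  s[V,V] = ((0.8)·(0.8) + (2.8)·(2.8) + (-1.2)·(-1.2) + (0.8)·(0.8) + (-3.2)·(-3.2)) / 4 = 20.8/4 = 5.2
  Sample standard deviations s_i = √(s[i,i]):
  s(U) = √(6.7) = 2.5884
  s(V) = √(5.2) = 2.2804

Step 3 — r_{ij} = s_{ij} / (s_i · s_j):
  r[U,U] = 1 (diagonal).
  r[U,V] = -2.8 / (2.5884 · 2.2804) = -2.8 / 5.9025 = -0.4744
  r[V,V] = 1 (diagonal).

R is symmetric with unit diagonal. Assembling:

R = [[1, -0.4744],
 [-0.4744, 1]]


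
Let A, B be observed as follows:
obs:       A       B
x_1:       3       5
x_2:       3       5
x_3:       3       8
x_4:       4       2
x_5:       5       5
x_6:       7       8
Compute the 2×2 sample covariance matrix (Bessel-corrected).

Step 1 — column means:
  mean(A) = (3 + 3 + 3 + 4 + 5 + 7) / 6 = 25/6 = 4.1667
  mean(B) = (5 + 5 + 8 + 2 + 5 + 8) / 6 = 33/6 = 5.5

Step 2 — sample covariance S[i,j] = (1/(n-1)) · Σ_k (x_{k,i} - mean_i) · (x_{k,j} - mean_j), with n-1 = 5.
  S[A,A] = ((-1.1667)·(-1.1667) + (-1.1667)·(-1.1667) + (-1.1667)·(-1.1667) + (-0.1667)·(-0.1667) + (0.8333)·(0.8333) + (2.8333)·(2.8333)) / 5 = 12.8333/5 = 2.5667
  S[A,B] = ((-1.1667)·(-0.5) + (-1.1667)·(-0.5) + (-1.1667)·(2.5) + (-0.1667)·(-3.5) + (0.8333)·(-0.5) + (2.8333)·(2.5)) / 5 = 5.5/5 = 1.1
  S[B,B] = ((-0.5)·(-0.5) + (-0.5)·(-0.5) + (2.5)·(2.5) + (-3.5)·(-3.5) + (-0.5)·(-0.5) + (2.5)·(2.5)) / 5 = 25.5/5 = 5.1

S is symmetric (S[j,i] = S[i,j]). Assembling:

S = [[2.5667, 1.1],
 [1.1, 5.1]]


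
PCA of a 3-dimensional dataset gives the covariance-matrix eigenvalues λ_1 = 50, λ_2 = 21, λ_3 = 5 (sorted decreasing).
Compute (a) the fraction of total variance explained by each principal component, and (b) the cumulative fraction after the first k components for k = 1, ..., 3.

Step 1 — total variance = trace(Sigma) = Σ λ_i = 50 + 21 + 5 = 76.

Step 2 — fraction explained by component i = λ_i / Σ λ:
  PC1: 50/76 = 0.6579
  PC2: 21/76 = 0.2763
  PC3: 5/76 = 0.0658

Step 3 — cumulative fraction after k components = (λ_1 + ... + λ_k) / Σ λ:
  k = 1: 50/76 = 0.6579
  k = 2: (50 + 21)/76 = 71/76 = 0.9342
  k = 3: (50 + 21 + 5)/76 = 76/76 = 1

Summary (fraction, with percent):

explained: PC1 0.6579 (65.79%), PC2 0.2763 (27.63%), PC3 0.0658 (6.58%);  cumulative: 0.6579, 0.9342, 1


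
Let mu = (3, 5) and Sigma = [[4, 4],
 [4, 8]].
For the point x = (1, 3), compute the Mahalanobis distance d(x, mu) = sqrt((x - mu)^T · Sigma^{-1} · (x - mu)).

Step 1 — centre the observation: (x - mu) = (-2, -2).

Step 2 — invert Sigma. det(Sigma) = 4·8 - (4)² = 16.
  Sigma^{-1} = (1/det) · [[d, -b], [-b, a]] = [[0.5, -0.25],
 [-0.25, 0.25]].

Step 3 — form the quadratic (x - mu)^T · Sigma^{-1} · (x - mu):
  Sigma^{-1} · (x - mu) = (-0.5, 0).
  (x - mu)^T · [Sigma^{-1} · (x - mu)] = (-2)·(-0.5) + (-2)·(0) = 1.

Step 4 — take square root: d = √(1) ≈ 1.

d(x, mu) = √(1) ≈ 1


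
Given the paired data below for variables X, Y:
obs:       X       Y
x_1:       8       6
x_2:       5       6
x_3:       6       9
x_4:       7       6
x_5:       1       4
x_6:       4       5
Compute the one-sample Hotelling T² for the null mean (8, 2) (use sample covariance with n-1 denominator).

Step 1 — sample mean vector:
  mean(X) = (8 + 5 + 6 + 7 + 1 + 4) / 6 = 31/6 = 5.1667
  mean(Y) = (6 + 6 + 9 + 6 + 4 + 5) / 6 = 36/6 = 6
  x̄ = (5.1667, 6),  deviation x̄ - mu_0 = (5.1667, 6) - (8, 2) = (-2.8333, 4).

Step 2 — sample covariance matrix, S[i,j] = (1/(n-1)) · Σ_k (x_{k,i} - mean_i) · (x_{k,j} - mean_j), divisor n-1 = 5:
  S[X,X] = ((2.8333)·(2.8333) + (-0.1667)·(-0.1667) + (0.8333)·(0.8333) + (1.8333)·(1.8333) + (-4.1667)·(-4.1667) + (-1.1667)·(-1.1667)) / 5 = 30.8333/5 = 6.1667
  S[X,Y] = ((2.8333)·(0) + (-0.1667)·(0) + (0.8333)·(3) + (1.8333)·(0) + (-4.1667)·(-2) + (-1.1667)·(-1)) / 5 = 12/5 = 2.4
  S[Y,Y] = ((0)·(0) + (0)·(0) + (3)·(3) + (0)·(0) + (-2)·(-2) + (-1)·(-1)) / 5 = 14/5 = 2.8
  S = [[6.1667, 2.4],
 [2.4, 2.8]].

Step 3 — invert S. det(S) = 6.1667·2.8 - (2.4)² = 11.5067.
  S^{-1} = (1/det) · [[d, -b], [-b, a]] = [[0.2433, -0.2086],
 [-0.2086, 0.5359]].

Step 4 — quadratic form (x̄ - mu_0)^T · S^{-1} · (x̄ - mu_0):
  S^{-1} · (x̄ - mu_0) = (-1.5238, 2.7346),
  (x̄ - mu_0)^T · [...] = (-2.8333)·(-1.5238) + (4)·(2.7346) = 15.2559.

Step 5 — scale by n: T² = 6 · 15.2559 = 91.5353.

T² ≈ 91.5353


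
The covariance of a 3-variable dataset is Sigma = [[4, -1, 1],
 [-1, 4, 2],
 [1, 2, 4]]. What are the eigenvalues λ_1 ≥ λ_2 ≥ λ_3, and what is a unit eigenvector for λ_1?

Step 1 — characteristic polynomial p(λ) = det(λI - Sigma) = λ³ - tr·λ² + c_1·λ - det, where tr = trace, c_1 = sum of the principal 2×2 minors, det = det(Sigma):
  tr = 4 + 4 + 4 = 12,
  c_1 = (4·4 - (-1)²) + (4·4 - (1)²) + (4·4 - (2)²) = 15 + 15 + 12 = 42,
  det = 4·(4·4 - (2)²) - (-1)·((-1)·4 - (2)·(1)) + (1)·((-1)·(2) - 4·(1)) = 4·(12) - (-1)·(-6) + (1)·(-6) = 36.
  So p(λ) = λ³ - 12λ² + 42λ - 36.
Step 2 — look for an integer root (rational root theorem: any rational root is an integer divisor of 36). Testing λ = 6:
  p(6) = 216 - 432 + 252 - 36 = 0  ✓
  Dividing out (λ - 6): p(λ) = (λ - 6)(λ² - 6λ + 6).
Step 3 — remaining eigenvalues from the quadratic λ² - 6λ + 6 = 0:
  Δ = 6² - 4·6 = 36 - 24 = 12,  λ = (6 ± √12)/2 = (6 ± 3.4641)/2 ≈ 4.7321 or 1.2679.
  Sorted: λ_1 = 6,  λ_2 = 4.7321,  λ_3 = 1.2679  (check: sum = 12 = tr ✓).

Step 4 — unit eigenvector for λ_1 = 6: v spans the null space of (Sigma - λ_1 I), whose rows are
  r_1 = (-2, -1, 1),  r_2 = (-1, -2, 2),  r_3 = (1, 2, -2).
  v is orthogonal to every row, so take v ∝ r_1 × r_2 = ((-1)·(2) - (1)·(-2), (1)·(-1) - (-2)·(2), (-2)·(-2) - (-1)·(-1)) = (0, 3, 3).
  Rescale (divide by 3): u = (0, 1, 1).
  ||u|| = √((0)² + (1)² + (1)²) = √(2) ≈ 1.4142,  v_1 = u/||u|| ≈ (0, 0.7071, 0.7071) (||v_1|| = 1).

λ_1 = 6,  λ_2 = 4.7321,  λ_3 = 1.2679;  v_1 ≈ (0, 0.7071, 0.7071)


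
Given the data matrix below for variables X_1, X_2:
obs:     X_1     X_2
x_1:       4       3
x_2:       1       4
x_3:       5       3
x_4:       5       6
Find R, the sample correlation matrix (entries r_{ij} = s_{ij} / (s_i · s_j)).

Step 1 — column means:
  mean(X_1) = (4 + 1 + 5 + 5) / 4 = 15/4 = 3.75
  mean(X_2) = (3 + 4 + 3 + 6) / 4 = 16/4 = 4

Step 2 — sample variances and covariances s[i,j] = (1/(n-1)) · Σ_k (x_{k,i} - mean_i) · (x_{k,j} - mean_j), with n-1 = 3:
  s[X_1,X_1] = ((0.25)·(0.25) + (-2.75)·(-2.75) + (1.25)·(1.25) + (1.25)·(1.25)) / 3 = 10.75/3 = 3.5833
  s[X_1,X_2] = ((0.25)·(-1) + (-2.75)·(0) + (1.25)·(-1) + (1.25)·(2)) / 3 = 1/3 = 0.3333
  s[X_2,X_2] = ((-1)·(-1) + (0)·(0) + (-1)·(-1) + (2)·(2)) / 3 = 6/3 = 2
  Sample standard deviations s_i = √(s[i,i]):
  s(X_1) = √(3.5833) = 1.893
  s(X_2) = √(2) = 1.4142

Step 3 — r_{ij} = s_{ij} / (s_i · s_j):
  r[X_1,X_1] = 1 (diagonal).
  r[X_1,X_2] = 0.3333 / (1.893 · 1.4142) = 0.3333 / 2.6771 = 0.1245
  r[X_2,X_2] = 1 (diagonal).

R is symmetric with unit diagonal. Assembling:

R = [[1, 0.1245],
 [0.1245, 1]]


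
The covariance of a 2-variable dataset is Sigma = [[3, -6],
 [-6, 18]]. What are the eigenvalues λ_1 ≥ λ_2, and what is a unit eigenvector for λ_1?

Step 1 — characteristic polynomial of 2×2 Sigma:
  det(Sigma - λI) = λ² - trace · λ + det = 0.
  trace = 3 + 18 = 21, det = 3·18 - (-6)² = 18.
Step 2 — discriminant:
  Δ = trace² - 4·det = 441 - 72 = 369.
Step 3 — eigenvalues:
  λ = (trace ± √Δ)/2 = (21 ± 19.2094)/2,
  λ_1 = 20.1047,  λ_2 = 0.8953.

Step 4 — unit eigenvector for λ_1: solve (Sigma - λ_1 I)v = 0. First row:
  (3 - 20.1047)·v_x + (-6)·v_y = 0, i.e. (-17.1047)·v_x + (-6)·v_y = 0,
  so v ∝ (b, λ_1 - a) = (-6, 17.1047); multiply by -1 so the first entry is positive: u = (6, -17.1047).
  ||u|| = √((6)² + (-17.1047)²) = √(328.5703) ≈ 18.1265,
  v_1 = u/||u|| ≈ (0.331, -0.9436) (||v_1|| = 1).

λ_1 = 20.1047,  λ_2 = 0.8953;  v_1 ≈ (0.331, -0.9436)


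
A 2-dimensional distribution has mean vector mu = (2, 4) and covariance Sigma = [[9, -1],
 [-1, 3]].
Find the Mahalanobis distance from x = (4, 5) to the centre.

Step 1 — centre the observation: (x - mu) = (2, 1).

Step 2 — invert Sigma. det(Sigma) = 9·3 - (-1)² = 26.
  Sigma^{-1} = (1/det) · [[d, -b], [-b, a]] = [[0.1154, 0.0385],
 [0.0385, 0.3462]].

Step 3 — form the quadratic (x - mu)^T · Sigma^{-1} · (x - mu):
  Sigma^{-1} · (x - mu) = (0.2692, 0.4231).
  (x - mu)^T · [Sigma^{-1} · (x - mu)] = (2)·(0.2692) + (1)·(0.4231) = 0.9615.

Step 4 — take square root: d = √(0.9615) ≈ 0.9806.

d(x, mu) = √(0.9615) ≈ 0.9806


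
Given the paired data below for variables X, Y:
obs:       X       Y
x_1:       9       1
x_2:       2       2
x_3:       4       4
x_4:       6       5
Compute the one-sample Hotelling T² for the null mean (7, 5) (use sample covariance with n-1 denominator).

Step 1 — sample mean vector:
  mean(X) = (9 + 2 + 4 + 6) / 4 = 21/4 = 5.25
  mean(Y) = (1 + 2 + 4 + 5) / 4 = 12/4 = 3
  x̄ = (5.25, 3),  deviation x̄ - mu_0 = (5.25, 3) - (7, 5) = (-1.75, -2).

Step 2 — sample covariance matrix, S[i,j] = (1/(n-1)) · Σ_k (x_{k,i} - mean_i) · (x_{k,j} - mean_j), divisor n-1 = 3:
  S[X,X] = ((3.75)·(3.75) + (-3.25)·(-3.25) + (-1.25)·(-1.25) + (0.75)·(0.75)) / 3 = 26.75/3 = 8.9167
  S[X,Y] = ((3.75)·(-2) + (-3.25)·(-1) + (-1.25)·(1) + (0.75)·(2)) / 3 = -4/3 = -1.3333
  S[Y,Y] = ((-2)·(-2) + (-1)·(-1) + (1)·(1) + (2)·(2)) / 3 = 10/3 = 3.3333
  S = [[8.9167, -1.3333],
 [-1.3333, 3.3333]].

Step 3 — invert S. det(S) = 8.9167·3.3333 - (-1.3333)² = 27.9444.
  S^{-1} = (1/det) · [[d, -b], [-b, a]] = [[0.1193, 0.0477],
 [0.0477, 0.3191]].

Step 4 — quadratic form (x̄ - mu_0)^T · S^{-1} · (x̄ - mu_0):
  S^{-1} · (x̄ - mu_0) = (-0.3042, -0.7217),
  (x̄ - mu_0)^T · [...] = (-1.75)·(-0.3042) + (-2)·(-0.7217) = 1.9756.

Step 5 — scale by n: T² = 4 · 1.9756 = 7.9026.

T² ≈ 7.9026


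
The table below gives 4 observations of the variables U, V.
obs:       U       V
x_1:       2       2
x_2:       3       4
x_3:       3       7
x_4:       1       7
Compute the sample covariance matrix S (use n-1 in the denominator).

Step 1 — column means:
  mean(U) = (2 + 3 + 3 + 1) / 4 = 9/4 = 2.25
  mean(V) = (2 + 4 + 7 + 7) / 4 = 20/4 = 5

Step 2 — sample covariance S[i,j] = (1/(n-1)) · Σ_k (x_{k,i} - mean_i) · (x_{k,j} - mean_j), with n-1 = 3.
  S[U,U] = ((-0.25)·(-0.25) + (0.75)·(0.75) + (0.75)·(0.75) + (-1.25)·(-1.25)) / 3 = 2.75/3 = 0.9167
  S[U,V] = ((-0.25)·(-3) + (0.75)·(-1) + (0.75)·(2) + (-1.25)·(2)) / 3 = -1/3 = -0.3333
  S[V,V] = ((-3)·(-3) + (-1)·(-1) + (2)·(2) + (2)·(2)) / 3 = 18/3 = 6

S is symmetric (S[j,i] = S[i,j]). Assembling:

S = [[0.9167, -0.3333],
 [-0.3333, 6]]


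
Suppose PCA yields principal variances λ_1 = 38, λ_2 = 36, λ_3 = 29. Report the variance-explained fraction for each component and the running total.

Step 1 — total variance = trace(Sigma) = Σ λ_i = 38 + 36 + 29 = 103.

Step 2 — fraction explained by component i = λ_i / Σ λ:
  PC1: 38/103 = 0.3689
  PC2: 36/103 = 0.3495
  PC3: 29/103 = 0.2816

Step 3 — cumulative fraction after k components = (λ_1 + ... + λ_k) / Σ λ:
  k = 1: 38/103 = 0.3689
  k = 2: (38 + 36)/103 = 74/103 = 0.7184
  k = 3: (38 + 36 + 29)/103 = 103/103 = 1

Summary (fraction, with percent):

explained: PC1 0.3689 (36.89%), PC2 0.3495 (34.95%), PC3 0.2816 (28.16%);  cumulative: 0.3689, 0.7184, 1


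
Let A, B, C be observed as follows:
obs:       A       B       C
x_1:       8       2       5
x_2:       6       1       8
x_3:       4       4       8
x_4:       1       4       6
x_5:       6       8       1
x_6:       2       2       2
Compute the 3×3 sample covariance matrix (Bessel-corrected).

Step 1 — column means:
  mean(A) = (8 + 6 + 4 + 1 + 6 + 2) / 6 = 27/6 = 4.5
  mean(B) = (2 + 1 + 4 + 4 + 8 + 2) / 6 = 21/6 = 3.5
  mean(C) = (5 + 8 + 8 + 6 + 1 + 2) / 6 = 30/6 = 5

Step 2 — sample covariance S[i,j] = (1/(n-1)) · Σ_k (x_{k,i} - mean_i) · (x_{k,j} - mean_j), with n-1 = 5.
  S[A,A] = ((3.5)·(3.5) + (1.5)·(1.5) + (-0.5)·(-0.5) + (-3.5)·(-3.5) + (1.5)·(1.5) + (-2.5)·(-2.5)) / 5 = 35.5/5 = 7.1
  S[A,B] = ((3.5)·(-1.5) + (1.5)·(-2.5) + (-0.5)·(0.5) + (-3.5)·(0.5) + (1.5)·(4.5) + (-2.5)·(-1.5)) / 5 = -0.5/5 = -0.1
  S[A,C] = ((3.5)·(0) + (1.5)·(3) + (-0.5)·(3) + (-3.5)·(1) + (1.5)·(-4) + (-2.5)·(-3)) / 5 = 1/5 = 0.2
  S[B,B] = ((-1.5)·(-1.5) + (-2.5)·(-2.5) + (0.5)·(0.5) + (0.5)·(0.5) + (4.5)·(4.5) + (-1.5)·(-1.5)) / 5 = 31.5/5 = 6.3
  S[B,C] = ((-1.5)·(0) + (-2.5)·(3) + (0.5)·(3) + (0.5)·(1) + (4.5)·(-4) + (-1.5)·(-3)) / 5 = -19/5 = -3.8
  S[C,C] = ((0)·(0) + (3)·(3) + (3)·(3) + (1)·(1) + (-4)·(-4) + (-3)·(-3)) / 5 = 44/5 = 8.8

S is symmetric (S[j,i] = S[i,j]). Assembling:

S = [[7.1, -0.1, 0.2],
 [-0.1, 6.3, -3.8],
 [0.2, -3.8, 8.8]]


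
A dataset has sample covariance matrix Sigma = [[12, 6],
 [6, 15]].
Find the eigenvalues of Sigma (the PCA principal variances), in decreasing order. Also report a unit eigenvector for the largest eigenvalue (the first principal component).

Step 1 — characteristic polynomial of 2×2 Sigma:
  det(Sigma - λI) = λ² - trace · λ + det = 0.
  trace = 12 + 15 = 27, det = 12·15 - (6)² = 144.
Step 2 — discriminant:
  Δ = trace² - 4·det = 729 - 576 = 153.
Step 3 — eigenvalues:
  λ = (trace ± √Δ)/2 = (27 ± 12.3693)/2,
  λ_1 = 19.6847,  λ_2 = 7.3153.

Step 4 — unit eigenvector for λ_1: solve (Sigma - λ_1 I)v = 0. First row:
  (12 - 19.6847)·v_x + (6)·v_y = 0, i.e. (-7.6847)·v_x + (6)·v_y = 0,
  so v ∝ (b, λ_1 - a) = (6, 7.6847) = u.
  ||u|| = √((6)² + (7.6847)²) = √(95.054) ≈ 9.7496,
  v_1 = u/||u|| ≈ (0.6154, 0.7882) (||v_1|| = 1).

λ_1 = 19.6847,  λ_2 = 7.3153;  v_1 ≈ (0.6154, 0.7882)


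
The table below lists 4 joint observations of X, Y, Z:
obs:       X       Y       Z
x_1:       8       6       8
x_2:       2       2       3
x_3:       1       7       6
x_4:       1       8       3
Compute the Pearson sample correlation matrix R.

Step 1 — column means:
  mean(X) = (8 + 2 + 1 + 1) / 4 = 12/4 = 3
  mean(Y) = (6 + 2 + 7 + 8) / 4 = 23/4 = 5.75
  mean(Z) = (8 + 3 + 6 + 3) / 4 = 20/4 = 5

Step 2 — sample variances and covariances s[i,j] = (1/(n-1)) · Σ_k (x_{k,i} - mean_i) · (x_{k,j} - mean_j), with n-1 = 3:
  s[X,X] = ((5)·(5) + (-1)·(-1) + (-2)·(-2) + (-2)·(-2)) / 3 = 34/3 = 11.3333
  s[X,Y] = ((5)·(0.25) + (-1)·(-3.75) + (-2)·(1.25) + (-2)·(2.25)) / 3 = -2/3 = -0.6667
  s[X,Z] = ((5)·(3) + (-1)·(-2) + (-2)·(1) + (-2)·(-2)) / 3 = 19/3 = 6.3333
  s[Y,Y] = ((0.25)·(0.25) + (-3.75)·(-3.75) + (1.25)·(1.25) + (2.25)·(2.25)) / 3 = 20.75/3 = 6.9167
  s[Y,Z] = ((0.25)·(3) + (-3.75)·(-2) + (1.25)·(1) + (2.25)·(-2)) / 3 = 5/3 = 1.6667
  s[Z,Z] = ((3)·(3) + (-2)·(-2) + (1)·(1) + (-2)·(-2)) / 3 = 18/3 = 6
  Sample standard deviations s_i = √(s[i,i]):
  s(X) = √(11.3333) = 3.3665
  s(Y) = √(6.9167) = 2.63
  s(Z) = √(6) = 2.4495

Step 3 — r_{ij} = s_{ij} / (s_i · s_j):
  r[X,X] = 1 (diagonal).
  r[X,Y] = -0.6667 / (3.3665 · 2.63) = -0.6667 / 8.8537 = -0.0753
  r[X,Z] = 6.3333 / (3.3665 · 2.4495) = 6.3333 / 8.2462 = 0.768
  r[Y,Y] = 1 (diagonal).
  r[Y,Z] = 1.6667 / (2.63 · 2.4495) = 1.6667 / 6.442 = 0.2587
  r[Z,Z] = 1 (diagonal).

R is symmetric with unit diagonal. Assembling:

R = [[1, -0.0753, 0.768],
 [-0.0753, 1, 0.2587],
 [0.768, 0.2587, 1]]


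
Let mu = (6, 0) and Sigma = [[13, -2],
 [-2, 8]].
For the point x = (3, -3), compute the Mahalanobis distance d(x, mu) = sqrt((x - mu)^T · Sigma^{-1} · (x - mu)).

Step 1 — centre the observation: (x - mu) = (-3, -3).

Step 2 — invert Sigma. det(Sigma) = 13·8 - (-2)² = 100.
  Sigma^{-1} = (1/det) · [[d, -b], [-b, a]] = [[0.08, 0.02],
 [0.02, 0.13]].

Step 3 — form the quadratic (x - mu)^T · Sigma^{-1} · (x - mu):
  Sigma^{-1} · (x - mu) = (-0.3, -0.45).
  (x - mu)^T · [Sigma^{-1} · (x - mu)] = (-3)·(-0.3) + (-3)·(-0.45) = 2.25.

Step 4 — take square root: d = √(2.25) ≈ 1.5.

d(x, mu) = √(2.25) ≈ 1.5


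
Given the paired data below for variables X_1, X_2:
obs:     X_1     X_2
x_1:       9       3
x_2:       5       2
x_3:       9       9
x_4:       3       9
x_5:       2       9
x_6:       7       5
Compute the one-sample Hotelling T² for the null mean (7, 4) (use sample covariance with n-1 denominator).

Step 1 — sample mean vector:
  mean(X_1) = (9 + 5 + 9 + 3 + 2 + 7) / 6 = 35/6 = 5.8333
  mean(X_2) = (3 + 2 + 9 + 9 + 9 + 5) / 6 = 37/6 = 6.1667
  x̄ = (5.8333, 6.1667),  deviation x̄ - mu_0 = (5.8333, 6.1667) - (7, 4) = (-1.1667, 2.1667).

Step 2 — sample covariance matrix, S[i,j] = (1/(n-1)) · Σ_k (x_{k,i} - mean_i) · (x_{k,j} - mean_j), divisor n-1 = 5:
  S[X_1,X_1] = ((3.1667)·(3.1667) + (-0.8333)·(-0.8333) + (3.1667)·(3.1667) + (-2.8333)·(-2.8333) + (-3.8333)·(-3.8333) + (1.1667)·(1.1667)) / 5 = 44.8333/5 = 8.9667
  S[X_1,X_2] = ((3.1667)·(-3.1667) + (-0.8333)·(-4.1667) + (3.1667)·(2.8333) + (-2.8333)·(2.8333) + (-3.8333)·(2.8333) + (1.1667)·(-1.1667)) / 5 = -17.8333/5 = -3.5667
  S[X_2,X_2] = ((-3.1667)·(-3.1667) + (-4.1667)·(-4.1667) + (2.8333)·(2.8333) + (2.8333)·(2.8333) + (2.8333)·(2.8333) + (-1.1667)·(-1.1667)) / 5 = 52.8333/5 = 10.5667
  S = [[8.9667, -3.5667],
 [-3.5667, 10.5667]].

Step 3 — invert S. det(S) = 8.9667·10.5667 - (-3.5667)² = 82.0267.
  S^{-1} = (1/det) · [[d, -b], [-b, a]] = [[0.1288, 0.0435],
 [0.0435, 0.1093]].

Step 4 — quadratic form (x̄ - mu_0)^T · S^{-1} · (x̄ - mu_0):
  S^{-1} · (x̄ - mu_0) = (-0.0561, 0.1861),
  (x̄ - mu_0)^T · [...] = (-1.1667)·(-0.0561) + (2.1667)·(0.1861) = 0.4687.

Step 5 — scale by n: T² = 6 · 0.4687 = 2.8121.

T² ≈ 2.8121


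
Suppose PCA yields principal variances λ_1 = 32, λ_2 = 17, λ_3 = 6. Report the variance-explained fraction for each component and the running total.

Step 1 — total variance = trace(Sigma) = Σ λ_i = 32 + 17 + 6 = 55.

Step 2 — fraction explained by component i = λ_i / Σ λ:
  PC1: 32/55 = 0.5818
  PC2: 17/55 = 0.3091
  PC3: 6/55 = 0.1091

Step 3 — cumulative fraction after k components = (λ_1 + ... + λ_k) / Σ λ:
  k = 1: 32/55 = 0.5818
  k = 2: (32 + 17)/55 = 49/55 = 0.8909
  k = 3: (32 + 17 + 6)/55 = 55/55 = 1

Summary (fraction, with percent):

explained: PC1 0.5818 (58.18%), PC2 0.3091 (30.91%), PC3 0.1091 (10.91%);  cumulative: 0.5818, 0.8909, 1


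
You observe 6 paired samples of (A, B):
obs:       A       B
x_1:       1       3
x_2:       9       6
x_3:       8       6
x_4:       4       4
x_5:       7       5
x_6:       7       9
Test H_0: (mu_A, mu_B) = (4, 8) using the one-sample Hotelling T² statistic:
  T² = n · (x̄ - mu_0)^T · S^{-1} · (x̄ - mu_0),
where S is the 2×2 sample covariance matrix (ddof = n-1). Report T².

Step 1 — sample mean vector:
  mean(A) = (1 + 9 + 8 + 4 + 7 + 7) / 6 = 36/6 = 6
  mean(B) = (3 + 6 + 6 + 4 + 5 + 9) / 6 = 33/6 = 5.5
  x̄ = (6, 5.5),  deviation x̄ - mu_0 = (6, 5.5) - (4, 8) = (2, -2.5).

Step 2 — sample covariance matrix, S[i,j] = (1/(n-1)) · Σ_k (x_{k,i} - mean_i) · (x_{k,j} - mean_j), divisor n-1 = 5:
  S[A,A] = ((-5)·(-5) + (3)·(3) + (2)·(2) + (-2)·(-2) + (1)·(1) + (1)·(1)) / 5 = 44/5 = 8.8
  S[A,B] = ((-5)·(-2.5) + (3)·(0.5) + (2)·(0.5) + (-2)·(-1.5) + (1)·(-0.5) + (1)·(3.5)) / 5 = 21/5 = 4.2
  S[B,B] = ((-2.5)·(-2.5) + (0.5)·(0.5) + (0.5)·(0.5) + (-1.5)·(-1.5) + (-0.5)·(-0.5) + (3.5)·(3.5)) / 5 = 21.5/5 = 4.3
  S = [[8.8, 4.2],
 [4.2, 4.3]].

Step 3 — invert S. det(S) = 8.8·4.3 - (4.2)² = 20.2.
  S^{-1} = (1/det) · [[d, -b], [-b, a]] = [[0.2129, -0.2079],
 [-0.2079, 0.4356]].

Step 4 — quadratic form (x̄ - mu_0)^T · S^{-1} · (x̄ - mu_0):
  S^{-1} · (x̄ - mu_0) = (0.9455, -1.505),
  (x̄ - mu_0)^T · [...] = (2)·(0.9455) + (-2.5)·(-1.505) = 5.6535.

Step 5 — scale by n: T² = 6 · 5.6535 = 33.9208.

T² ≈ 33.9208


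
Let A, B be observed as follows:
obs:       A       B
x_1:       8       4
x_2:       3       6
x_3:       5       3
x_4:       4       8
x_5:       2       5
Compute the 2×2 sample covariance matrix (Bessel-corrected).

Step 1 — column means:
  mean(A) = (8 + 3 + 5 + 4 + 2) / 5 = 22/5 = 4.4
  mean(B) = (4 + 6 + 3 + 8 + 5) / 5 = 26/5 = 5.2

Step 2 — sample covariance S[i,j] = (1/(n-1)) · Σ_k (x_{k,i} - mean_i) · (x_{k,j} - mean_j), with n-1 = 4.
  S[A,A] = ((3.6)·(3.6) + (-1.4)·(-1.4) + (0.6)·(0.6) + (-0.4)·(-0.4) + (-2.4)·(-2.4)) / 4 = 21.2/4 = 5.3
  S[A,B] = ((3.6)·(-1.2) + (-1.4)·(0.8) + (0.6)·(-2.2) + (-0.4)·(2.8) + (-2.4)·(-0.2)) / 4 = -7.4/4 = -1.85
  S[B,B] = ((-1.2)·(-1.2) + (0.8)·(0.8) + (-2.2)·(-2.2) + (2.8)·(2.8) + (-0.2)·(-0.2)) / 4 = 14.8/4 = 3.7

S is symmetric (S[j,i] = S[i,j]). Assembling:

S = [[5.3, -1.85],
 [-1.85, 3.7]]


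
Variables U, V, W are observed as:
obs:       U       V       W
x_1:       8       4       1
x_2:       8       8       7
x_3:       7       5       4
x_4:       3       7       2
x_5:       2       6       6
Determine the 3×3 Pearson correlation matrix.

Step 1 — column means:
  mean(U) = (8 + 8 + 7 + 3 + 2) / 5 = 28/5 = 5.6
  mean(V) = (4 + 8 + 5 + 7 + 6) / 5 = 30/5 = 6
  mean(W) = (1 + 7 + 4 + 2 + 6) / 5 = 20/5 = 4

Step 2 — sample variances and covariances s[i,j] = (1/(n-1)) · Σ_k (x_{k,i} - mean_i) · (x_{k,j} - mean_j), with n-1 = 4:
  s[U,U] = ((2.4)·(2.4) + (2.4)·(2.4) + (1.4)·(1.4) + (-2.6)·(-2.6) + (-3.6)·(-3.6)) / 4 = 33.2/4 = 8.3
  s[U,V] = ((2.4)·(-2) + (2.4)·(2) + (1.4)·(-1) + (-2.6)·(1) + (-3.6)·(0)) / 4 = -4/4 = -1
  s[U,W] = ((2.4)·(-3) + (2.4)·(3) + (1.4)·(0) + (-2.6)·(-2) + (-3.6)·(2)) / 4 = -2/4 = -0.5
  s[V,V] = ((-2)·(-2) + (2)·(2) + (-1)·(-1) + (1)·(1) + (0)·(0)) / 4 = 10/4 = 2.5
  s[V,W] = ((-2)·(-3) + (2)·(3) + (-1)·(0) + (1)·(-2) + (0)·(2)) / 4 = 10/4 = 2.5
  s[W,W] = ((-3)·(-3) + (3)·(3) + (0)·(0) + (-2)·(-2) + (2)·(2)) / 4 = 26/4 = 6.5
  Sample standard deviations s_i = √(s[i,i]):
  s(U) = √(8.3) = 2.881
  s(V) = √(2.5) = 1.5811
  s(W) = √(6.5) = 2.5495

Step 3 — r_{ij} = s_{ij} / (s_i · s_j):
  r[U,U] = 1 (diagonal).
  r[U,V] = -1 / (2.881 · 1.5811) = -1 / 4.5552 = -0.2195
  r[U,W] = -0.5 / (2.881 · 2.5495) = -0.5 / 7.3451 = -0.0681
  r[V,V] = 1 (diagonal).
  r[V,W] = 2.5 / (1.5811 · 2.5495) = 2.5 / 4.0311 = 0.6202
  r[W,W] = 1 (diagonal).

R is symmetric with unit diagonal. Assembling:

R = [[1, -0.2195, -0.0681],
 [-0.2195, 1, 0.6202],
 [-0.0681, 0.6202, 1]]


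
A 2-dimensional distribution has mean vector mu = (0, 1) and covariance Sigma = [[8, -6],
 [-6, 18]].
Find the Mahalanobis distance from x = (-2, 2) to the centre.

Step 1 — centre the observation: (x - mu) = (-2, 1).

Step 2 — invert Sigma. det(Sigma) = 8·18 - (-6)² = 108.
  Sigma^{-1} = (1/det) · [[d, -b], [-b, a]] = [[0.1667, 0.0556],
 [0.0556, 0.0741]].

Step 3 — form the quadratic (x - mu)^T · Sigma^{-1} · (x - mu):
  Sigma^{-1} · (x - mu) = (-0.2778, -0.037).
  (x - mu)^T · [Sigma^{-1} · (x - mu)] = (-2)·(-0.2778) + (1)·(-0.037) = 0.5185.

Step 4 — take square root: d = √(0.5185) ≈ 0.7201.

d(x, mu) = √(0.5185) ≈ 0.7201


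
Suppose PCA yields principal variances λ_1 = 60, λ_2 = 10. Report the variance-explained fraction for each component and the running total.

Step 1 — total variance = trace(Sigma) = Σ λ_i = 60 + 10 = 70.

Step 2 — fraction explained by component i = λ_i / Σ λ:
  PC1: 60/70 = 0.8571
  PC2: 10/70 = 0.1429

Step 3 — cumulative fraction after k components = (λ_1 + ... + λ_k) / Σ λ:
  k = 1: 60/70 = 0.8571
  k = 2: (60 + 10)/70 = 70/70 = 1

Summary (fraction, with percent):

explained: PC1 0.8571 (85.71%), PC2 0.1429 (14.29%);  cumulative: 0.8571, 1


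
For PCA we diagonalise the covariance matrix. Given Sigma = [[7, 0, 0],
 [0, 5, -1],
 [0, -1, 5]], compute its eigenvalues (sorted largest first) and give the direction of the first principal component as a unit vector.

Step 1 — characteristic polynomial p(λ) = det(λI - Sigma) = λ³ - tr·λ² + c_1·λ - det, where tr = trace, c_1 = sum of the principal 2×2 minors, det = det(Sigma):
  tr = 7 + 5 + 5 = 17,
  c_1 = (7·5 - (0)²) + (7·5 - (0)²) + (5·5 - (-1)²) = 35 + 35 + 24 = 94,
  det = 7·(5·5 - (-1)²) - (0)·((0)·5 - (-1)·(0)) + (0)·((0)·(-1) - 5·(0)) = 7·(24) - (0)·(0) + (0)·(0) = 168.
  So p(λ) = λ³ - 17λ² + 94λ - 168.
Step 2 — look for an integer root (rational root theorem: any rational root is an integer divisor of 168). Testing λ = 4:
  p(4) = 64 - 272 + 376 - 168 = 0  ✓
  Dividing out (λ - 4): p(λ) = (λ - 4)(λ² - 13λ + 42).
Step 3 — remaining eigenvalues from the quadratic λ² - 13λ + 42 = 0:
  Δ = 13² - 4·42 = 169 - 168 = 1,  λ = (13 ± √1)/2 = (13 ± 1)/2 = 7 or 6.
  Sorted: λ_1 = 7,  λ_2 = 6,  λ_3 = 4  (check: sum = 17 = tr ✓).

Step 4 — unit eigenvector for λ_1 = 7: v spans the null space of (Sigma - λ_1 I), whose rows are
  r_1 = (0, 0, 0),  r_2 = (0, -2, -1),  r_3 = (0, -1, -2).
  v is orthogonal to every row, so take v ∝ r_2 × r_3 = ((-2)·(-2) - (-1)·(-1), (-1)·(0) - (0)·(-2), (0)·(-1) - (-2)·(0)) = (3, 0, 0).
  Rescale (divide by 3): u = (1, 0, 0).
  ||u|| = √((1)² + (0)² + (0)²) = √(1) = 1,  v_1 = u/||u|| ≈ (1, 0, 0) (||v_1|| = 1).

λ_1 = 7,  λ_2 = 6,  λ_3 = 4;  v_1 ≈ (1, 0, 0)
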